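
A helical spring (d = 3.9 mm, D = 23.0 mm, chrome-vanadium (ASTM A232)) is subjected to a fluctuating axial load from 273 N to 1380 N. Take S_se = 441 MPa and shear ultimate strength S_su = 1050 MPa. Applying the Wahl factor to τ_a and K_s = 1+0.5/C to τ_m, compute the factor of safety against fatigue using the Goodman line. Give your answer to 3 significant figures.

C = D/d = 23.0/3.9 = 5.8974; K_W = (4C−1)/(4C−4)+0.615/C = 1.2574; K_s = 1+0.5/C = 1.0848
F_a = (F_max−F_min)/2 = 553.5 N; F_m = (F_max+F_min)/2 = 826.5 N
τ_a = K_W·8F_aD/(πd³) = 1.2574 × 546.5 = 687.18 MPa
τ_m = K_s·8F_mD/(πd³) = 1.0848 × 816.05 = 885.24 MPa
Goodman: 1/n_f = τ_a/S_se + τ_m/S_su = 687.18/441 + 885.24/1050 = 1.55824 + 0.84308 = 2.4013
n_f = 1/2.4013 = 0.4164

0.416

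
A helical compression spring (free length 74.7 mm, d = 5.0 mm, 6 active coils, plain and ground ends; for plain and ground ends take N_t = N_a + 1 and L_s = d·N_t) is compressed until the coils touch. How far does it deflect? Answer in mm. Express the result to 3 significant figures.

39.7 mm

N_t = 7; L_s = 5.0·7 = 35 mm
δ_solid = L₀ − L_s = 74.7 − 35 = 39.7 mm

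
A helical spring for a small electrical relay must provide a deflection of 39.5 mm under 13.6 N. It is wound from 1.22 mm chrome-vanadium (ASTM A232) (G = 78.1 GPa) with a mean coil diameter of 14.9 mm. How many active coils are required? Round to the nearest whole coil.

Required rate k = F/δ = 13.6/39.5 = 0.3443 N/mm
N_a = Gd⁴/(8D³k) = (78.1×10³ × 1.22⁴)/(8 × 14.9³ × 0.3443)
    = 173018 / 9111.52 = 18.99 → 19 coils

19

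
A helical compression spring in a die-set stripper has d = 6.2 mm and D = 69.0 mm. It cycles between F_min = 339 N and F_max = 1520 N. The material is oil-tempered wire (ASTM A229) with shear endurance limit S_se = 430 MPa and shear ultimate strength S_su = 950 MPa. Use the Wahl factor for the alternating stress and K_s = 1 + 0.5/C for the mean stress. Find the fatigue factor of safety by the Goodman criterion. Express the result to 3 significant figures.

C = D/d = 69.0/6.2 = 11.1290; K_W = (4C−1)/(4C−4)+0.615/C = 1.1293; K_s = 1+0.5/C = 1.0449
F_a = (F_max−F_min)/2 = 590.5 N; F_m = (F_max+F_min)/2 = 929.5 N
τ_a = K_W·8F_aD/(πd³) = 1.1293 × 435.35 = 491.64 MPa
τ_m = K_s·8F_mD/(πd³) = 1.0449 × 685.27 = 716.06 MPa
Goodman: 1/n_f = τ_a/S_se + τ_m/S_su = 491.64/430 + 716.06/950 = 1.14334 + 0.75375 = 1.8971
n_f = 1/1.8971 = 0.5271

0.527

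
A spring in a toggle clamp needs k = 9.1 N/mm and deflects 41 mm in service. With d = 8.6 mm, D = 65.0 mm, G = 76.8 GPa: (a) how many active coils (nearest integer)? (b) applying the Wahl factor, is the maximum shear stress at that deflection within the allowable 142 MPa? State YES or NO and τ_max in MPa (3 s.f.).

(a) 21 coils; (b) YES, τ_max = 116 MPa

N_a = Gd⁴/(8D³k) = (76.8×10³)(8.6⁴)/(8·65.0³·9.1) = 21.01 → N_a = 21
Actual rate k = Gd⁴/(8D³·21) = 9.1055 N/mm
Working load F = kδ = 9.1055·41 = 373.33 N
C = 65.0/8.6 = 7.5581; K_W = (4C−1)/(4C−4)+0.615/C = 1.1957
τ_max = K_W·8FD/(πd³) = 1.1957·97.151 = 116.17 MPa
τ_max ≤ 142 MPa → acceptable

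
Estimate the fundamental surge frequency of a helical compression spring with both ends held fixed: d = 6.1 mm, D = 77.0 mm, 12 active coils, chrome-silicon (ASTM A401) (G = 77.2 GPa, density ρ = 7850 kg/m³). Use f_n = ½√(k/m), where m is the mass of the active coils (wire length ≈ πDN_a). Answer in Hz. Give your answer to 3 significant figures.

30.3 Hz

k = Gd⁴/(8D³N_a) = (77.2×10³)(6.1⁴)/(8·77.0³·12) = 2.4389 N/mm = 2438.9 N/m
Wire length L = πDN_a = π·77.0·12 = 2902.8 mm
m = ρ·(πd²/4)·L = 7850 × 29.225×10⁻⁶ m² × 2.9028 m = 0.66595 kg
f_n = ½√(k/m) = 0.5·√(2438.9/0.66595) = 0.5·√(3662.3) = 30.258 Hz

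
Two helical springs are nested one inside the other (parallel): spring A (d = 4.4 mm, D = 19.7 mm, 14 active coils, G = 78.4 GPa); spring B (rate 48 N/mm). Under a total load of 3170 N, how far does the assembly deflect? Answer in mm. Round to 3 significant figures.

k_A = Gd⁴/(8D³N_a) = (78.4×10³)(4.4⁴)/(8·19.7³·14) = 34.317 N/mm
Parallel: k_eq = 34.317 + 48 = 82.317 N/mm
δ = F/k_eq = 3170/82.317 = 38.51 mm

38.5 mm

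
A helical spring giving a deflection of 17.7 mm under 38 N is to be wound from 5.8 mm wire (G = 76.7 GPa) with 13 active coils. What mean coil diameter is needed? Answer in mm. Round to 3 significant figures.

73.0 mm

Required rate k = F/δ = 38/17.7 = 2.1469 N/mm
D = (Gd⁴/(8N_a·k))^(1/3) = (76.7×10³·5.8⁴/(8·13·2.1469))^(1/3)
  = (388744)^(1/3) = 72.9829 mm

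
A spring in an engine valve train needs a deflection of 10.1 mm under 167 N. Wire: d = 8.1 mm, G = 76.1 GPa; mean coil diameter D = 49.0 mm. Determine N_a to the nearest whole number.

21

Required rate k = F/δ = 167/10.1 = 16.535 N/mm
N_a = Gd⁴/(8D³k) = (76.1×10³ × 8.1⁴)/(8 × 49.0³ × 16.535)
    = 3.27586e+08 / 1.55623e+07 = 21.05 → 21 coils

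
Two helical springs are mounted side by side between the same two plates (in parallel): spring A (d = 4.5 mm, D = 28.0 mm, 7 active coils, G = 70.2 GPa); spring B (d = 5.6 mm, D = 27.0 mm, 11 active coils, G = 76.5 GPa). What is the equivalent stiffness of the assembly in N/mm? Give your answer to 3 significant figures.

66.9 N/mm

k_A = Gd⁴/(8D³N_a) = (70.2×10³)(4.5⁴)/(8·28.0³·7) = 23.417 N/mm
k_B = Gd⁴/(8D³N_a) = (76.5×10³)(5.6⁴)/(8·27.0³·11) = 43.435 N/mm
Parallel: k_eq = 23.417 + 43.435 = 66.852 N/mm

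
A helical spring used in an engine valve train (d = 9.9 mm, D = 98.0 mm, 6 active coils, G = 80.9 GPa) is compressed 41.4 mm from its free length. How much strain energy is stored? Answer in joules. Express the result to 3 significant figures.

k = Gd⁴/(8D³N_a) = (80.9×10³)(9.9⁴)/(8·98.0³·6) = 17.202 N/mm
U = ½kδ² = 0.5 × 17.202 × 41.4² = 14741 N·mm = 14.741 J

14.7 J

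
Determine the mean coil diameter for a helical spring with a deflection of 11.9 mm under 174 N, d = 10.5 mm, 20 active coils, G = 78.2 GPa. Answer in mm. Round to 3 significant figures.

Required rate k = F/δ = 174/11.9 = 14.622 N/mm
D = (Gd⁴/(8N_a·k))^(1/3) = (78.2×10³·10.5⁴/(8·20·14.622))^(1/3)
  = (406295)^(1/3) = 74.0651 mm

74.1 mm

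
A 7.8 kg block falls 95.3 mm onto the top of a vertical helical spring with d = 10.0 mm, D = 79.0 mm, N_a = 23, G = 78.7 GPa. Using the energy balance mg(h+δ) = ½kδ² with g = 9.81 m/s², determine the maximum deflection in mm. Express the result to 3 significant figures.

k = Gd⁴/(8D³N_a) = (78.7×10³)(10.0⁴)/(8·79.0³·23) = 8.6751 N/mm
W = mg = 7.8 × 9.81 = 76.518 N
½kδ² − Wδ − Wh = 0 → δ = (W + √(W² + 2kWh))/k
δ = (76.518 + √(5855 + 126521))/8.6751 = (76.518 + 363.83)/8.6751 = 50.76 mm

50.8 mm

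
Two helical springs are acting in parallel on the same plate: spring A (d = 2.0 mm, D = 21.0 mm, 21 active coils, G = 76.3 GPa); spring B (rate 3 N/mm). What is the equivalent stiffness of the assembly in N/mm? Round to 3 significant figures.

k_A = Gd⁴/(8D³N_a) = (76.3×10³)(2.0⁴)/(8·21.0³·21) = 0.78465 N/mm
Parallel: k_eq = 0.78465 + 3 = 3.7847 N/mm

3.78 N/mm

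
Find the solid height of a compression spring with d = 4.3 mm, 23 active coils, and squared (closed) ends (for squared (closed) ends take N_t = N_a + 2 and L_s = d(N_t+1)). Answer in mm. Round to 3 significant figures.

squared (closed) ends: N_t = N_a + 2 = 23 + 2 = 25
L_s = d·(N_t+1) = 4.3 × 26 = 111.8 mm

112 mm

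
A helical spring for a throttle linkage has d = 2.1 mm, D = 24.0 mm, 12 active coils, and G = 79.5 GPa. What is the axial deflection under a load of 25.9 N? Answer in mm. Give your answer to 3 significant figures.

k = Gd⁴/(8D³N_a) = (79.5×10³)(2.1⁴)/(8·24.0³·12) = 1.165 N/mm
δ = F/k = 25.9 / 1.165 = 22.231 mm

22.2 mm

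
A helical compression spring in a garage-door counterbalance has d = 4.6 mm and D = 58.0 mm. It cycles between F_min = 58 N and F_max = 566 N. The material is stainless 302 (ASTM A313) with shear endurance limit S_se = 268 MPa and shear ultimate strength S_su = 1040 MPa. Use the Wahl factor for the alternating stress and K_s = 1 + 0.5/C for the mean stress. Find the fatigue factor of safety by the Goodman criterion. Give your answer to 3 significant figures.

0.482

C = D/d = 58.0/4.6 = 12.6087; K_W = (4C−1)/(4C−4)+0.615/C = 1.1134; K_s = 1+0.5/C = 1.0397
F_a = (F_max−F_min)/2 = 254 N; F_m = (F_max+F_min)/2 = 312 N
τ_a = K_W·8F_aD/(πd³) = 1.1134 × 385.41 = 429.11 MPa
τ_m = K_s·8F_mD/(πd³) = 1.0397 × 473.42 = 492.2 MPa
Goodman: 1/n_f = τ_a/S_se + τ_m/S_su = 429.11/268 + 492.2/1040 = 1.60117 + 0.47327 = 2.0744
n_f = 1/2.0744 = 0.4821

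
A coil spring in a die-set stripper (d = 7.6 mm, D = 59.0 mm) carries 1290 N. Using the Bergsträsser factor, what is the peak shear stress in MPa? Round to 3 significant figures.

Spring index C = D/d = 59.0/7.6 = 7.7632
K_B = (4C+2)/(4C−3) = 33.053/28.053 = 1.1782
τ₀ = 8FD/(πd³) = 8·1290·59.0/(π·7.6³) = 608880/1379.1 = 441.51 MPa
τ_max = K·τ₀ = 1.1782 × 441.51 = 520.2 MPa

520 MPa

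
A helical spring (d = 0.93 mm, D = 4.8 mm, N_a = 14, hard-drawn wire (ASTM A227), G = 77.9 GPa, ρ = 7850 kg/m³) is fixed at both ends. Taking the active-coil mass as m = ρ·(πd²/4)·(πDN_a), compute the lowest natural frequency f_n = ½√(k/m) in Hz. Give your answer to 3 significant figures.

1020 Hz

k = Gd⁴/(8D³N_a) = (77.9×10³)(0.93⁴)/(8·4.8³·14) = 4.7047 N/mm = 4704.7 N/m
Wire length L = πDN_a = π·4.8·14 = 211.12 mm
m = ρ·(πd²/4)·L = 7850 × 0.67929×10⁻⁶ m² × 0.21112 m = 0.0011258 kg
f_n = ½√(k/m) = 0.5·√(4704.7/0.0011258) = 0.5·√(4.1791e+06) = 1022.1 Hz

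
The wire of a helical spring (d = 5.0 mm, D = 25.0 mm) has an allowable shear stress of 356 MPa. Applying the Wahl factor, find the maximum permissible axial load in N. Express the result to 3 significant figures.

C = D/d = 25.0/5.0 = 5.0000
K_W = (4C−1)/(4C−4) + 0.615/C = 19.000/16.000 + 0.1230 = 1.3105
τ_max = K·8FD/(πd³) → F_max = τ_allow·πd³/(8DK)
F_max = 356·π·5.0³/(8·25.0·1.3105) = 1.398e+05/262.1 = 533.39 N

533 N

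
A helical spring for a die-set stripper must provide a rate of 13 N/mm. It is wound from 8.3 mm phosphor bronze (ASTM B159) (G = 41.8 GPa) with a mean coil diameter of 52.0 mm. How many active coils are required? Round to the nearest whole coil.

N_a = Gd⁴/(8D³k) = (41.8×10³ × 8.3⁴)/(8 × 52.0³ × 13)
    = 1.98376e+08 / 1.46232e+07 = 13.57 → 14 coils

14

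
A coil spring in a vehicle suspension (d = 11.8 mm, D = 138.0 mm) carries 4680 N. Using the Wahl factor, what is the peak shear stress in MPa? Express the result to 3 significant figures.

1120 MPa

Spring index C = D/d = 138.0/11.8 = 11.6949
K_W = (4C−1)/(4C−4) + 0.615/C = 45.780/42.780 + 0.0526 = 1.1227
τ₀ = 8FD/(πd³) = 8·4680·138.0/(π·11.8³) = 5.16672e+06/5161.7 = 1001 MPa
τ_max = K·τ₀ = 1.1227 × 1001 = 1123.8 MPa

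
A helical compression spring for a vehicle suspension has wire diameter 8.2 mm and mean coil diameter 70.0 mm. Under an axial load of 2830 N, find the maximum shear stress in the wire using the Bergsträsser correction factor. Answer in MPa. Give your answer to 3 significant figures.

Spring index C = D/d = 70.0/8.2 = 8.5366
K_B = (4C+2)/(4C−3) = 36.146/31.146 = 1.1605
τ₀ = 8FD/(πd³) = 8·2830·70.0/(π·8.2³) = 1.5848e+06/1732.2 = 914.92 MPa
τ_max = K·τ₀ = 1.1605 × 914.92 = 1061.8 MPa

1060 MPa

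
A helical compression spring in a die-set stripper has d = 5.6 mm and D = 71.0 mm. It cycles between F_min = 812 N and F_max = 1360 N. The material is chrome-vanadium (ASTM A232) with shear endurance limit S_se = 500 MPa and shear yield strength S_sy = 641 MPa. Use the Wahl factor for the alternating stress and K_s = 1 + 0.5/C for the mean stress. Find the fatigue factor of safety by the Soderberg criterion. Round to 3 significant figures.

C = D/d = 71.0/5.6 = 12.6786; K_W = (4C−1)/(4C−4)+0.615/C = 1.1127; K_s = 1+0.5/C = 1.0394
F_a = (F_max−F_min)/2 = 274 N; F_m = (F_max+F_min)/2 = 1086 N
τ_a = K_W·8F_aD/(πd³) = 1.1127 × 282.09 = 313.89 MPa
τ_m = K_s·8F_mD/(πd³) = 1.0394 × 1118.1 = 1162.2 MPa
Soderberg: 1/n_f = τ_a/S_se + τ_m/S_sy = 313.89/500 + 1162.2/641 = 0.62777 + 1.81303 = 2.4408
n_f = 1/2.4408 = 0.4097

0.410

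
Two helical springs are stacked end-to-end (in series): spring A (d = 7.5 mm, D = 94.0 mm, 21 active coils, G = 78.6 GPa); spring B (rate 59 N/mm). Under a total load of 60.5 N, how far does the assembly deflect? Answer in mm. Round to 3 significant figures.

35.0 mm

k_A = Gd⁴/(8D³N_a) = (78.6×10³)(7.5⁴)/(8·94.0³·21) = 1.7823 N/mm
Series: 1/k_eq = 1/1.7823 + 1/59 = 0.57803; k_eq = 1.73 N/mm
δ = F/k_eq = 60.5/1.73 = 34.971 mm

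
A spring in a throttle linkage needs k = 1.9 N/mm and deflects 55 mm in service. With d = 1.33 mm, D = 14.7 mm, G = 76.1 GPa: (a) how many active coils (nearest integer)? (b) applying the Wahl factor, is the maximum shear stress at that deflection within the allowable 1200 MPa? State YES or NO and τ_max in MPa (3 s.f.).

N_a = Gd⁴/(8D³k) = (76.1×10³)(1.33⁴)/(8·14.7³·1.9) = 4.932 → N_a = 5
Actual rate k = Gd⁴/(8D³·5) = 1.874 N/mm
Working load F = kδ = 1.874·55 = 103.07 N
C = 14.7/1.33 = 11.0526; K_W = (4C−1)/(4C−4)+0.615/C = 1.1303
τ_max = K_W·8FD/(πd³) = 1.1303·1640 = 1853.6 MPa
τ_max > 1200 MPa → exceeds allowable

(a) 5 coils; (b) NO, τ_max = 1850 MPa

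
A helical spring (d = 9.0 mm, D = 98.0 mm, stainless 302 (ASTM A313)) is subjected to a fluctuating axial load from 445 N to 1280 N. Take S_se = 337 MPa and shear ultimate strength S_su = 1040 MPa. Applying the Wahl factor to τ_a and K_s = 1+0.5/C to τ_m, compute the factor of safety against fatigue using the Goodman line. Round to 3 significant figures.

C = D/d = 98.0/9.0 = 10.8889; K_W = (4C−1)/(4C−4)+0.615/C = 1.1323; K_s = 1+0.5/C = 1.0459
F_a = (F_max−F_min)/2 = 417.5 N; F_m = (F_max+F_min)/2 = 862.5 N
τ_a = K_W·8F_aD/(πd³) = 1.1323 × 142.92 = 161.83 MPa
τ_m = K_s·8F_mD/(πd³) = 1.0459 × 295.26 = 308.81 MPa
Goodman: 1/n_f = τ_a/S_se + τ_m/S_su = 161.83/337 + 308.81/1040 = 0.48021 + 0.29694 = 0.77715
n_f = 1/0.77715 = 1.287

1.29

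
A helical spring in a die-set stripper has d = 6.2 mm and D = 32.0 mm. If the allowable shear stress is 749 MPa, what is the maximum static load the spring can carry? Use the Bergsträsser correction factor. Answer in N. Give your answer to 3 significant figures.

C = D/d = 32.0/6.2 = 5.1613
K_B = (4C+2)/(4C−3) = 22.645/17.645 = 1.2834
τ_max = K·8FD/(πd³) → F_max = τ_allow·πd³/(8DK)
F_max = 749·π·6.2³/(8·32.0·1.2834) = 5.608e+05/328.54 = 1706.9 N

1710 N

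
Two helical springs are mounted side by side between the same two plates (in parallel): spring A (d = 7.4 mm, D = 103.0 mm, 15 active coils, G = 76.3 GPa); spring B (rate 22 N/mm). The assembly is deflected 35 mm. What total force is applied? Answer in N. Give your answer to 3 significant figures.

831 N

k_A = Gd⁴/(8D³N_a) = (76.3×10³)(7.4⁴)/(8·103.0³·15) = 1.7449 N/mm
Parallel: k_eq = 1.7449 + 22 = 23.745 N/mm
F = k_eq·δ = 23.745·35 = 831.07 N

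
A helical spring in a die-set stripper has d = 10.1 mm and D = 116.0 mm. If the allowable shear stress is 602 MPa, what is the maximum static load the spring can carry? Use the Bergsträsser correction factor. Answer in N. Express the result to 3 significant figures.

C = D/d = 116.0/10.1 = 11.4851
K_B = (4C+2)/(4C−3) = 47.941/42.941 = 1.1164
τ_max = K·8FD/(πd³) → F_max = τ_allow·πd³/(8DK)
F_max = 602·π·10.1³/(8·116.0·1.1164) = 1.9485e+06/1036.1 = 1880.7 N

1880 N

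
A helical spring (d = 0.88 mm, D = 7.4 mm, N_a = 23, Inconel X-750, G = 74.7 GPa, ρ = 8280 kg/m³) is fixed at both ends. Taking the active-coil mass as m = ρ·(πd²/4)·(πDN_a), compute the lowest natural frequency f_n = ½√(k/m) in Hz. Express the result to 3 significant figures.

k = Gd⁴/(8D³N_a) = (74.7×10³)(0.88⁴)/(8·7.4³·23) = 0.60081 N/mm = 600.81 N/m
Wire length L = πDN_a = π·7.4·23 = 534.7 mm
m = ρ·(πd²/4)·L = 8280 × 0.60821×10⁻⁶ m² × 0.5347 m = 0.0026927 kg
f_n = ½√(k/m) = 0.5·√(600.81/0.0026927) = 0.5·√(2.2312e+05) = 236.18 Hz

236 Hz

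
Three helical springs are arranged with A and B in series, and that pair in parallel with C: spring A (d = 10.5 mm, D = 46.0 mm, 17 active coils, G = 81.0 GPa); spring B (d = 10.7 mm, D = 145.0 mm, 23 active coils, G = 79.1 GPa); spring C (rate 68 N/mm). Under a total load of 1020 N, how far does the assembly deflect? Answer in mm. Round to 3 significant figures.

k_A = Gd⁴/(8D³N_a) = (81.0×10³)(10.5⁴)/(8·46.0³·17) = 74.375 N/mm
k_B = Gd⁴/(8D³N_a) = (79.1×10³)(10.7⁴)/(8·145.0³·23) = 1.8484 N/mm
Springs A,B series: k_AB = 1/(1/74.375+1/1.8484) = 1.8036 N/mm; parallel with C: k_eq = 1.8036+68 = 69.804 N/mm
δ = F/k_eq = 1020/69.804 = 14.612 mm

14.6 mm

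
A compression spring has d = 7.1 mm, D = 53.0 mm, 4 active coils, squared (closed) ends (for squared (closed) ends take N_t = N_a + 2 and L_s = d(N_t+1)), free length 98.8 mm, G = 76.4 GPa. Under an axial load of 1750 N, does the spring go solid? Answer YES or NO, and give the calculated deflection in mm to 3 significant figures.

NO, δ = 42.9 mm

k = Gd⁴/(8D³N_a) = (76.4×10³)(7.1⁴)/(8·53.0³·4) = 40.752 N/mm
N_t = 6; L_s = 7.1·7 = 49.7 mm; δ_solid = L₀ − L_s = 98.8 − 49.7 = 49.1 mm
δ = F/k = 1750/40.752 = 42.943 mm
δ < δ_solid → spring does not go solid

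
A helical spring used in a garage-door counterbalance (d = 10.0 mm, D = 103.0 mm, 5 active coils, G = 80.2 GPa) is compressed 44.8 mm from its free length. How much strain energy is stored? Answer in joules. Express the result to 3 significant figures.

k = Gd⁴/(8D³N_a) = (80.2×10³)(10.0⁴)/(8·103.0³·5) = 18.349 N/mm
U = ½kδ² = 0.5 × 18.349 × 44.8² = 18413 N·mm = 18.413 J

18.4 J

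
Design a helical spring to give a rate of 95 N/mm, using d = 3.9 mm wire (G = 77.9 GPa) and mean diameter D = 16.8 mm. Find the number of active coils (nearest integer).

5

N_a = Gd⁴/(8D³k) = (77.9×10³ × 3.9⁴)/(8 × 16.8³ × 95)
    = 1.80217e+07 / 3.60364e+06 = 5.001 → 5 coils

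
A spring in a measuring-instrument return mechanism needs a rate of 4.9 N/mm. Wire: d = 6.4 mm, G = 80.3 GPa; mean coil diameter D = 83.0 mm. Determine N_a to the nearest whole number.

6

N_a = Gd⁴/(8D³k) = (80.3×10³ × 6.4⁴)/(8 × 83.0³ × 4.9)
    = 1.34721e+08 / 2.24141e+07 = 6.011 → 6 coils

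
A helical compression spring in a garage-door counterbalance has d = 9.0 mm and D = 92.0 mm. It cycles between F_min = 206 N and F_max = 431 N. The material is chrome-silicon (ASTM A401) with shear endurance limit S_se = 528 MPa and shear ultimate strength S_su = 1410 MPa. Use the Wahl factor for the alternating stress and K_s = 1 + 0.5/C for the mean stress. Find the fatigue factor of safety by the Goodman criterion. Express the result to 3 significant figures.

C = D/d = 92.0/9.0 = 10.2222; K_W = (4C−1)/(4C−4)+0.615/C = 1.1415; K_s = 1+0.5/C = 1.0489
F_a = (F_max−F_min)/2 = 112.5 N; F_m = (F_max+F_min)/2 = 318.5 N
τ_a = K_W·8F_aD/(πd³) = 1.1415 × 36.154 = 41.269 MPa
τ_m = K_s·8F_mD/(πd³) = 1.0489 × 102.36 = 107.36 MPa
Goodman: 1/n_f = τ_a/S_se + τ_m/S_su = 41.269/528 + 107.36/1410 = 0.07816 + 0.07614 = 0.1543
n_f = 1/0.1543 = 6.481

6.48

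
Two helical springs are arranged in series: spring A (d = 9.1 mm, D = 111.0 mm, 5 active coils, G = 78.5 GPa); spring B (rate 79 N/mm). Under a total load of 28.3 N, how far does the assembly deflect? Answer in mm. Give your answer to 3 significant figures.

3.23 mm

k_A = Gd⁴/(8D³N_a) = (78.5×10³)(9.1⁴)/(8·111.0³·5) = 9.8403 N/mm
Series: 1/k_eq = 1/9.8403 + 1/79 = 0.11428; k_eq = 8.7503 N/mm
δ = F/k_eq = 28.3/8.7503 = 3.2342 mm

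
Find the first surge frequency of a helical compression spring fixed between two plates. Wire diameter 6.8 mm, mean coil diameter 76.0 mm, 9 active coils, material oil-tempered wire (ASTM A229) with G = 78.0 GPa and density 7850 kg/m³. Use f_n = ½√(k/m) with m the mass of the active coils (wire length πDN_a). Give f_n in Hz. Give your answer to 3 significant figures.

k = Gd⁴/(8D³N_a) = (78.0×10³)(6.8⁴)/(8·76.0³·9) = 5.2766 N/mm = 5276.6 N/m
Wire length L = πDN_a = π·76.0·9 = 2148.8 mm
m = ρ·(πd²/4)·L = 7850 × 36.317×10⁻⁶ m² × 2.1488 m = 0.61261 kg
f_n = ½√(k/m) = 0.5·√(5276.6/0.61261) = 0.5·√(8613.4) = 46.404 Hz

46.4 Hz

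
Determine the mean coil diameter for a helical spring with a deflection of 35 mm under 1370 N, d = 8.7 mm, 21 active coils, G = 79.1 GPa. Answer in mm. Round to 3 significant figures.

Required rate k = F/δ = 1370/35 = 39.143 N/mm
D = (Gd⁴/(8N_a·k))^(1/3) = (79.1×10³·8.7⁴/(8·21·39.143))^(1/3)
  = (68911.5)^(1/3) = 40.9981 mm

41.0 mm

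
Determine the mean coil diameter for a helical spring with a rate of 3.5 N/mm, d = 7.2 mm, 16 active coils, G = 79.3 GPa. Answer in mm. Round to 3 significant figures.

D = (Gd⁴/(8N_a·k))^(1/3) = (79.3×10³·7.2⁴/(8·16·3.5))^(1/3)
  = (475691)^(1/3) = 78.0624 mm

78.1 mm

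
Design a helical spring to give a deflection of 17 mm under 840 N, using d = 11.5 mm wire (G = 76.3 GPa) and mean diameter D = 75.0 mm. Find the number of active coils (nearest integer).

Required rate k = F/δ = 840/17 = 49.412 N/mm
N_a = Gd⁴/(8D³k) = (76.3×10³ × 11.5⁴)/(8 × 75.0³ × 49.412)
    = 1.33449e+09 / 1.66765e+08 = 8.002 → 8 coils

8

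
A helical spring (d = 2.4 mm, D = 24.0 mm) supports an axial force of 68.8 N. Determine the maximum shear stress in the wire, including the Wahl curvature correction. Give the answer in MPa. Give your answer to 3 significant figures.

348 MPa

Spring index C = D/d = 24.0/2.4 = 10.0000
K_W = (4C−1)/(4C−4) + 0.615/C = 39.000/36.000 + 0.0615 = 1.1448
τ₀ = 8FD/(πd³) = 8·68.8·24.0/(π·2.4³) = 13209.6/43.429 = 304.16 MPa
τ_max = K·τ₀ = 1.1448 × 304.16 = 348.22 MPa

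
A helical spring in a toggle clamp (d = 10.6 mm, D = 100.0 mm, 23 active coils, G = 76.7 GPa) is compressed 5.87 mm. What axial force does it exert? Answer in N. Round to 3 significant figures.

30.9 N

k = Gd⁴/(8D³N_a) = (76.7×10³)(10.6⁴)/(8·100.0³·23) = 5.2626 N/mm
F = k·δ = 5.2626 × 5.87 = 30.892 N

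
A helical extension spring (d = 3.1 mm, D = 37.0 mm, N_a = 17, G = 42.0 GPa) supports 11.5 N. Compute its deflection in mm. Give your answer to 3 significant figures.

20.4 mm

k = Gd⁴/(8D³N_a) = (42.0×10³)(3.1⁴)/(8·37.0³·17) = 0.56306 N/mm
δ = F/k = 11.5 / 0.56306 = 20.424 mm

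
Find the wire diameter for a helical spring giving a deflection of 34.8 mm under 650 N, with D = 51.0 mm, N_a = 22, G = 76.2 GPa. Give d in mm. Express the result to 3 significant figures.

8.70 mm

Required rate k = F/δ = 650/34.8 = 18.678 N/mm
d = (8D³N_a·k / G)^(1/4) = (8·51.0³·22·18.678 / (76.2×10³))^0.25
  = (5722.7)^0.25 = 8.6976 mm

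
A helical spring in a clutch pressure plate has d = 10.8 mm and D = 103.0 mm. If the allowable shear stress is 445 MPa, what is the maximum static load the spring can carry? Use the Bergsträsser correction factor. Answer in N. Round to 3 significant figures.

1870 N

C = D/d = 103.0/10.8 = 9.5370
K_B = (4C+2)/(4C−3) = 40.148/35.148 = 1.1423
τ_max = K·8FD/(πd³) → F_max = τ_allow·πd³/(8DK)
F_max = 445·π·10.8³/(8·103.0·1.1423) = 1.7611e+06/941.22 = 1871.1 N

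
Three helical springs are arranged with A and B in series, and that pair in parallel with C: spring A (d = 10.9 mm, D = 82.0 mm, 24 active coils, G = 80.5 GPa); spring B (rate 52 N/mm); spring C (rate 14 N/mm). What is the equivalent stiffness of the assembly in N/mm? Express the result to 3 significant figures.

22.9 N/mm

k_A = Gd⁴/(8D³N_a) = (80.5×10³)(10.9⁴)/(8·82.0³·24) = 10.734 N/mm
Springs A,B series: k_AB = 1/(1/10.734+1/52) = 8.8973 N/mm; parallel with C: k_eq = 8.8973+14 = 22.897 N/mm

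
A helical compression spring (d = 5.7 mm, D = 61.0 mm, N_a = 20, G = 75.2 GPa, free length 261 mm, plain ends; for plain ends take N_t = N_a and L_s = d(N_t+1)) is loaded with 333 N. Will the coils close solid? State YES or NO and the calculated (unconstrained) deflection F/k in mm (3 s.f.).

k = Gd⁴/(8D³N_a) = (75.2×10³)(5.7⁴)/(8·61.0³·20) = 2.1858 N/mm
N_t = 20; L_s = 5.7·21 = 119.7 mm; δ_solid = L₀ − L_s = 261 − 119.7 = 141.3 mm
δ = F/k = 333/2.1858 = 152.35 mm
δ ≥ δ_solid → spring goes solid

YES, δ = 152 mm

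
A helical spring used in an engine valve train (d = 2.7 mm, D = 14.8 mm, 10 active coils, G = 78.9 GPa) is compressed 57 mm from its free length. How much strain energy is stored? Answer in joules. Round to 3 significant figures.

26.3 J

k = Gd⁴/(8D³N_a) = (78.9×10³)(2.7⁴)/(8·14.8³·10) = 16.168 N/mm
U = ½kδ² = 0.5 × 16.168 × 57² = 26265 N·mm = 26.265 J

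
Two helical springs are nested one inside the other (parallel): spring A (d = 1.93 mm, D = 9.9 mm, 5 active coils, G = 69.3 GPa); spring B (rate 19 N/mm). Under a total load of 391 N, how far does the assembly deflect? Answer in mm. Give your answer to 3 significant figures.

8.93 mm

k_A = Gd⁴/(8D³N_a) = (69.3×10³)(1.93⁴)/(8·9.9³·5) = 24.774 N/mm
Parallel: k_eq = 24.774 + 19 = 43.774 N/mm
δ = F/k_eq = 391/43.774 = 8.9322 mm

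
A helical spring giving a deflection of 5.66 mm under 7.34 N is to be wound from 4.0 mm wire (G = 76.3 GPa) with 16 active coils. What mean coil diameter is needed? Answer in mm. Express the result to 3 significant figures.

Required rate k = F/δ = 7.34/5.66 = 1.2968 N/mm
D = (Gd⁴/(8N_a·k))^(1/3) = (76.3×10³·4.0⁴/(8·16·1.2968))^(1/3)
  = (117672)^(1/3) = 49.0033 mm

49.0 mm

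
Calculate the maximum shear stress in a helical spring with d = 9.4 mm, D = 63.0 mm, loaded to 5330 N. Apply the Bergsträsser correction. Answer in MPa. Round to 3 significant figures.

Spring index C = D/d = 63.0/9.4 = 6.7021
K_B = (4C+2)/(4C−3) = 28.809/23.809 = 1.2100
τ₀ = 8FD/(πd³) = 8·5330·63.0/(π·9.4³) = 2.68632e+06/2609.4 = 1029.5 MPa
τ_max = K·τ₀ = 1.2100 × 1029.5 = 1245.7 MPa

1250 MPa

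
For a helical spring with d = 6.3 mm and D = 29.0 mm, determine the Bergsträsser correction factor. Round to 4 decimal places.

1.3244

C = D/d = 29.0/6.3 = 4.6032
K_B = (4C+2)/(4C−3) = 20.413/15.413 = 1.3244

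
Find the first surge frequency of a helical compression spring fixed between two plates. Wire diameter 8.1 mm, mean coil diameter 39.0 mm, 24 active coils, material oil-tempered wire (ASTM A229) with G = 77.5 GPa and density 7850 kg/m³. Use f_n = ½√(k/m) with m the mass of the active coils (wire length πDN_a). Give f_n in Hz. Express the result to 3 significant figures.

k = Gd⁴/(8D³N_a) = (77.5×10³)(8.1⁴)/(8·39.0³·24) = 29.292 N/mm = 29292 N/m
Wire length L = πDN_a = π·39.0·24 = 2940.5 mm
m = ρ·(πd²/4)·L = 7850 × 51.53×10⁻⁶ m² × 2.9405 m = 1.1895 kg
f_n = ½√(k/m) = 0.5·√(29292/1.1895) = 0.5·√(24626) = 78.463 Hz

78.5 Hz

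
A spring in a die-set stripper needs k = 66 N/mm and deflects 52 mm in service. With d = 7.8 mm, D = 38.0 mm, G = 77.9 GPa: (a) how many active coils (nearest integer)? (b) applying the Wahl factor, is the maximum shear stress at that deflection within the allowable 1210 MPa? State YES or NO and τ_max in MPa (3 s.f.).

N_a = Gd⁴/(8D³k) = (77.9×10³)(7.8⁴)/(8·38.0³·66) = 9.952 → N_a = 10
Actual rate k = Gd⁴/(8D³·10) = 65.686 N/mm
Working load F = kδ = 65.686·52 = 3415.7 N
C = 38.0/7.8 = 4.8718; K_W = (4C−1)/(4C−4)+0.615/C = 1.3199
τ_max = K_W·8FD/(πd³) = 1.3199·696.5 = 919.34 MPa
τ_max ≤ 1210 MPa → acceptable

(a) 10 coils; (b) YES, τ_max = 919 MPa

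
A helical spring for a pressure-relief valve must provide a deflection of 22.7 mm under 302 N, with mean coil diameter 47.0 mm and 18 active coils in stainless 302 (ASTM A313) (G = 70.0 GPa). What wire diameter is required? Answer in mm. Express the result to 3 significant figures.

7.30 mm

Required rate k = F/δ = 302/22.7 = 13.304 N/mm
d = (8D³N_a·k / G)^(1/4) = (8·47.0³·18·13.304 / (70.0×10³))^0.25
  = (2841.4)^0.25 = 7.3010 mm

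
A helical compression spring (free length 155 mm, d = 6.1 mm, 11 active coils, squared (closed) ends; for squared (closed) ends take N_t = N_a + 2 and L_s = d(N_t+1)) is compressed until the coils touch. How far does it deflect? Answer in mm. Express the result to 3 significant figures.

N_t = 13; L_s = 6.1·14 = 85.4 mm
δ_solid = L₀ − L_s = 155 − 85.4 = 69.6 mm

69.6 mm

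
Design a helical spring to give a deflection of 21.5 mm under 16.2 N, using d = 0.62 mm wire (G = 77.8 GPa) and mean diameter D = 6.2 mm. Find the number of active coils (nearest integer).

8

Required rate k = F/δ = 16.2/21.5 = 0.75349 N/mm
N_a = Gd⁴/(8D³k) = (77.8×10³ × 0.62⁴)/(8 × 6.2³ × 0.75349)
    = 11496 / 1436.62 = 8.002 → 8 coils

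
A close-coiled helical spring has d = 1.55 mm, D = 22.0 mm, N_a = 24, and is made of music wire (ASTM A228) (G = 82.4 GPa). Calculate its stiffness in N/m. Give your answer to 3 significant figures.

233 N/m

k = Gd⁴/(8D³N_a) = (82.4×10³ × 1.55⁴) / (8 × 22.0³ × 24)
  = 475613 / 2.04442e+06 = 0.23264 N/mm = 232.64 N/m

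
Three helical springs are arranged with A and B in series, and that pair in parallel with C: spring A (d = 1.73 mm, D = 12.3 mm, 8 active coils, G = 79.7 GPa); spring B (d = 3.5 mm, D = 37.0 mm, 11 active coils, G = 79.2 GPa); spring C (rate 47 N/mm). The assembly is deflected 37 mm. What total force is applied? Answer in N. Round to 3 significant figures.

k_A = Gd⁴/(8D³N_a) = (79.7×10³)(1.73⁴)/(8·12.3³·8) = 5.9944 N/mm
k_B = Gd⁴/(8D³N_a) = (79.2×10³)(3.5⁴)/(8·37.0³·11) = 2.6663 N/mm
Springs A,B series: k_AB = 1/(1/5.9944+1/2.6663) = 1.8455 N/mm; parallel with C: k_eq = 1.8455+47 = 48.845 N/mm
F = k_eq·δ = 48.845·37 = 1807.3 N

1810 N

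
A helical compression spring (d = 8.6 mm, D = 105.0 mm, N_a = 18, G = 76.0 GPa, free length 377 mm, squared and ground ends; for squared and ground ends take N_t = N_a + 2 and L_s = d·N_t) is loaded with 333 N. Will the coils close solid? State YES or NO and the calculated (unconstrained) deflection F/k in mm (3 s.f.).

NO, δ = 134 mm

k = Gd⁴/(8D³N_a) = (76.0×10³)(8.6⁴)/(8·105.0³·18) = 2.4939 N/mm
N_t = 20; L_s = 8.6·20 = 172 mm; δ_solid = L₀ − L_s = 377 − 172 = 205 mm
δ = F/k = 333/2.4939 = 133.53 mm
δ < δ_solid → spring does not go solid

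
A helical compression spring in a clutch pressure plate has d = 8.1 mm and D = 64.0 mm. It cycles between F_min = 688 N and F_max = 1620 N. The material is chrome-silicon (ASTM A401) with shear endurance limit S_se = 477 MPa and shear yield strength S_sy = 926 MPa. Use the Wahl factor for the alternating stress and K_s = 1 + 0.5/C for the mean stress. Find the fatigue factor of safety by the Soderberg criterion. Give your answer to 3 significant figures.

C = D/d = 64.0/8.1 = 7.9012; K_W = (4C−1)/(4C−4)+0.615/C = 1.1865; K_s = 1+0.5/C = 1.0633
F_a = (F_max−F_min)/2 = 466 N; F_m = (F_max+F_min)/2 = 1154 N
τ_a = K_W·8F_aD/(πd³) = 1.1865 × 142.91 = 169.56 MPa
τ_m = K_s·8F_mD/(πd³) = 1.0633 × 353.89 = 376.29 MPa
Soderberg: 1/n_f = τ_a/S_se + τ_m/S_sy = 169.56/477 + 376.29/926 = 0.35547 + 0.40636 = 0.76183
n_f = 1/0.76183 = 1.313

1.31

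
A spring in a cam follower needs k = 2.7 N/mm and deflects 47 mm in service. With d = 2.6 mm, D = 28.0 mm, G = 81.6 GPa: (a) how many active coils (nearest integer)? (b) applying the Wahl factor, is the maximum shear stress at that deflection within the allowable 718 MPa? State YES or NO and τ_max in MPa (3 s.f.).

N_a = Gd⁴/(8D³k) = (81.6×10³)(2.6⁴)/(8·28.0³·2.7) = 7.864 → N_a = 8
Actual rate k = Gd⁴/(8D³·8) = 2.6542 N/mm
Working load F = kδ = 2.6542·47 = 124.75 N
C = 28.0/2.6 = 10.7692; K_W = (4C−1)/(4C−4)+0.615/C = 1.1339
τ_max = K_W·8FD/(πd³) = 1.1339·506.06 = 573.82 MPa
τ_max ≤ 718 MPa → acceptable

(a) 8 coils; (b) YES, τ_max = 574 MPa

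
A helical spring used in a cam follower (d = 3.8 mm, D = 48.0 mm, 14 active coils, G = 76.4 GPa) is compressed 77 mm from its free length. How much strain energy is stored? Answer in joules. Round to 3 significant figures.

3.81 J

k = Gd⁴/(8D³N_a) = (76.4×10³)(3.8⁴)/(8·48.0³·14) = 1.2861 N/mm
U = ½kδ² = 0.5 × 1.2861 × 77² = 3812.7 N·mm = 3.8127 J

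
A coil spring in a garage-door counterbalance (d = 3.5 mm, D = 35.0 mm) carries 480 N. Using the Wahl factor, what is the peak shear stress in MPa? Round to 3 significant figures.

1140 MPa

Spring index C = D/d = 35.0/3.5 = 10.0000
K_W = (4C−1)/(4C−4) + 0.615/C = 39.000/36.000 + 0.0615 = 1.1448
τ₀ = 8FD/(πd³) = 8·480·35.0/(π·3.5³) = 134400/134.7 = 997.8 MPa
τ_max = K·τ₀ = 1.1448 × 997.8 = 1142.3 MPa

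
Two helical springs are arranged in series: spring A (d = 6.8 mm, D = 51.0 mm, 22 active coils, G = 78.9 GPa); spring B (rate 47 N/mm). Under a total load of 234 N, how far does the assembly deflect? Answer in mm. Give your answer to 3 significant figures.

k_A = Gd⁴/(8D³N_a) = (78.9×10³)(6.8⁴)/(8·51.0³·22) = 7.2259 N/mm
Series: 1/k_eq = 1/7.2259 + 1/47 = 0.15967; k_eq = 6.263 N/mm
δ = F/k_eq = 234/6.263 = 37.362 mm

37.4 mm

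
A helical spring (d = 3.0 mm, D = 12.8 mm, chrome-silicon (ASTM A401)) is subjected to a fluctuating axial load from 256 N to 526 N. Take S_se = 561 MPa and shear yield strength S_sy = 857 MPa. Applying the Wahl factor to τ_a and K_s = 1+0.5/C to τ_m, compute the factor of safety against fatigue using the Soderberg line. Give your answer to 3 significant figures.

0.986

C = D/d = 12.8/3.0 = 4.2667; K_W = (4C−1)/(4C−4)+0.615/C = 1.3737; K_s = 1+0.5/C = 1.1172
F_a = (F_max−F_min)/2 = 135 N; F_m = (F_max+F_min)/2 = 391 N
τ_a = K_W·8F_aD/(πd³) = 1.3737 × 162.97 = 223.88 MPa
τ_m = K_s·8F_mD/(πd³) = 1.1172 × 472.02 = 527.34 MPa
Soderberg: 1/n_f = τ_a/S_se + τ_m/S_sy = 223.88/561 + 527.34/857 = 0.39908 + 0.61533 = 1.0144
n_f = 1/1.0144 = 0.9858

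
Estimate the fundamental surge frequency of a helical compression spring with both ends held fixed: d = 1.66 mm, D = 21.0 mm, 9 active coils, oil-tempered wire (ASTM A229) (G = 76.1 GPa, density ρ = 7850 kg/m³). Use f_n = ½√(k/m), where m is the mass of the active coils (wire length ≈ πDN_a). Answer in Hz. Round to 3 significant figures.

147 Hz

k = Gd⁴/(8D³N_a) = (76.1×10³)(1.66⁴)/(8·21.0³·9) = 0.86662 N/mm = 866.62 N/m
Wire length L = πDN_a = π·21.0·9 = 593.76 mm
m = ρ·(πd²/4)·L = 7850 × 2.1642×10⁻⁶ m² × 0.59376 m = 0.010088 kg
f_n = ½√(k/m) = 0.5·√(866.62/0.010088) = 0.5·√(85909) = 146.55 Hz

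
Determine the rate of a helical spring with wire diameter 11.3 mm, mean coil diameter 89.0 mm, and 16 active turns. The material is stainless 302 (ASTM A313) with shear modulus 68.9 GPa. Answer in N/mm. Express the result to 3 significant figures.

k = Gd⁴/(8D³N_a) = (68.9×10³ × 11.3⁴) / (8 × 89.0³ × 16)
  = 1.1234e+09 / 9.0236e+07 = 12.45 N/mm

12.4 N/mm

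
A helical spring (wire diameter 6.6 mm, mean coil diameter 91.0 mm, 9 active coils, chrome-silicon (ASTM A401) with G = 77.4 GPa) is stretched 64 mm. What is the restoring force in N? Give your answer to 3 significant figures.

k = Gd⁴/(8D³N_a) = (77.4×10³)(6.6⁴)/(8·91.0³·9) = 2.7068 N/mm
F = k·δ = 2.7068 × 64 = 173.24 N

173 N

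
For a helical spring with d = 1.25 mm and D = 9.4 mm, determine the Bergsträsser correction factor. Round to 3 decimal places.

C = D/d = 9.4/1.25 = 7.5200
K_B = (4C+2)/(4C−3) = 32.080/27.080 = 1.1846

1.185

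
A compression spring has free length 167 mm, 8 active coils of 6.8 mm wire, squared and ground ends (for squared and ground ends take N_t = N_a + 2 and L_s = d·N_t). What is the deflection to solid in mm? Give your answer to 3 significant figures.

N_t = 10; L_s = 6.8·10 = 68 mm
δ_solid = L₀ − L_s = 167 − 68 = 99 mm

99.0 mm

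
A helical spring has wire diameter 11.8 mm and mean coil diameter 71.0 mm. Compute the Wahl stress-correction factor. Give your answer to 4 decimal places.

C = D/d = 71.0/11.8 = 6.0169
K_W = (4C−1)/(4C−4) + 0.615/C = 23.068/20.068 + 0.1022 = 1.2517

1.2517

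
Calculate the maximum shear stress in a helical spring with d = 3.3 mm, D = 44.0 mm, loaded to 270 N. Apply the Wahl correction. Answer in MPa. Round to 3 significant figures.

Spring index C = D/d = 44.0/3.3 = 13.3333
K_W = (4C−1)/(4C−4) + 0.615/C = 52.333/49.333 + 0.0461 = 1.1069
τ₀ = 8FD/(πd³) = 8·270·44.0/(π·3.3³) = 95040/112.9 = 841.81 MPa
τ_max = K·τ₀ = 1.1069 × 841.81 = 931.83 MPa

932 MPa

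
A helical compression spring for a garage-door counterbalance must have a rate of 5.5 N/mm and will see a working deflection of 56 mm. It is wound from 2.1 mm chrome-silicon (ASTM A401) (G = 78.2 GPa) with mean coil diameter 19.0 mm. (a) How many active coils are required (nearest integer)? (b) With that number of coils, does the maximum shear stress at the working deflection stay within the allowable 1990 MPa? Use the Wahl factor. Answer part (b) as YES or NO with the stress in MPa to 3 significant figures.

N_a = Gd⁴/(8D³k) = (78.2×10³)(2.1⁴)/(8·19.0³·5.5) = 5.039 → N_a = 5
Actual rate k = Gd⁴/(8D³·5) = 5.5432 N/mm
Working load F = kδ = 5.5432·56 = 310.42 N
C = 19.0/2.1 = 9.0476; K_W = (4C−1)/(4C−4)+0.615/C = 1.1612
τ_max = K_W·8FD/(πd³) = 1.1612·1621.8 = 1883.1 MPa
τ_max ≤ 1990 MPa → acceptable

(a) 5 coils; (b) YES, τ_max = 1880 MPa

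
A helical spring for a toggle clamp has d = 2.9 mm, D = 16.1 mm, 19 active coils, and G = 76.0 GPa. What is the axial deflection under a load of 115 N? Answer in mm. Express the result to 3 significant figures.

13.6 mm

k = Gd⁴/(8D³N_a) = (76.0×10³)(2.9⁴)/(8·16.1³·19) = 8.4739 N/mm
δ = F/k = 115 / 8.4739 = 13.571 mm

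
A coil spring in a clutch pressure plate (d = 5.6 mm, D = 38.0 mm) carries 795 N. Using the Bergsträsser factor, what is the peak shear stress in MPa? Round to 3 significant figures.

529 MPa

Spring index C = D/d = 38.0/5.6 = 6.7857
K_B = (4C+2)/(4C−3) = 29.143/24.143 = 1.2071
τ₀ = 8FD/(πd³) = 8·795·38.0/(π·5.6³) = 241680/551.71 = 438.05 MPa
τ_max = K·τ₀ = 1.2071 × 438.05 = 528.77 MPa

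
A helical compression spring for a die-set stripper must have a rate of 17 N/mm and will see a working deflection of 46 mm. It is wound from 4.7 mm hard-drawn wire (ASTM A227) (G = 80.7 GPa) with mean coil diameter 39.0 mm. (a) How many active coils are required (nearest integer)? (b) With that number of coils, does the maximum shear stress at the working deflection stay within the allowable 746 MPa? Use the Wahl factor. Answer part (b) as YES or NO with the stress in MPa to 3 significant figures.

(a) 5 coils; (b) NO, τ_max = 859 MPa

N_a = Gd⁴/(8D³k) = (80.7×10³)(4.7⁴)/(8·39.0³·17) = 4.881 → N_a = 5
Actual rate k = Gd⁴/(8D³·5) = 16.596 N/mm
Working load F = kδ = 16.596·46 = 763.43 N
C = 39.0/4.7 = 8.2979; K_W = (4C−1)/(4C−4)+0.615/C = 1.1769
τ_max = K_W·8FD/(πd³) = 1.1769·730.26 = 859.44 MPa
τ_max > 746 MPa → exceeds allowable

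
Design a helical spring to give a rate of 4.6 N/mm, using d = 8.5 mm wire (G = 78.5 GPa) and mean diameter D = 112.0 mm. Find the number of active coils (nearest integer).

N_a = Gd⁴/(8D³k) = (78.5×10³ × 8.5⁴)/(8 × 112.0³ × 4.6)
    = 4.09775e+08 / 5.17014e+07 = 7.926 → 8 coils

8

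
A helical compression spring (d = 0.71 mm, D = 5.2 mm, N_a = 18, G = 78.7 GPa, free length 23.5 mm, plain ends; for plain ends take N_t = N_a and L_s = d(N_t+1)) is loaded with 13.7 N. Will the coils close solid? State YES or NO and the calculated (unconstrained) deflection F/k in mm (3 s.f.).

YES, δ = 13.9 mm

k = Gd⁴/(8D³N_a) = (78.7×10³)(0.71⁴)/(8·5.2³·18) = 0.98772 N/mm
N_t = 18; L_s = 0.71·19 = 13.49 mm; δ_solid = L₀ − L_s = 23.5 − 13.49 = 10.01 mm
δ = F/k = 13.7/0.98772 = 13.87 mm
δ ≥ δ_solid → spring goes solid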